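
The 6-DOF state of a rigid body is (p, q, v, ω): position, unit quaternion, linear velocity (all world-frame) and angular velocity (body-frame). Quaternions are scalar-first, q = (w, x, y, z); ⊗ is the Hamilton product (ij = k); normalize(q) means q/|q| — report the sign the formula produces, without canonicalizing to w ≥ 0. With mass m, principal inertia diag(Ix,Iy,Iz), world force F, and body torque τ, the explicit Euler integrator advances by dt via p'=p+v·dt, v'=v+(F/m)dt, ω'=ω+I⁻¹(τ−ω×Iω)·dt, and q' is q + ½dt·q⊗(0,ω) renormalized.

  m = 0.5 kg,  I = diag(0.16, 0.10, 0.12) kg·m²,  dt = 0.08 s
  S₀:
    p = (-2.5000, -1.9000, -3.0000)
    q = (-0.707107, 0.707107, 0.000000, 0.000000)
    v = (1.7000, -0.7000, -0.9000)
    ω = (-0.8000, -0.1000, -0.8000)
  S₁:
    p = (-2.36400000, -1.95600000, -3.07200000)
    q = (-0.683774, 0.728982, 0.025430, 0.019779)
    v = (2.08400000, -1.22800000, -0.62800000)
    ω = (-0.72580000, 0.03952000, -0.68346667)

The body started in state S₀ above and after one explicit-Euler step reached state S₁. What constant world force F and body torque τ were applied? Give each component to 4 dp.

F = (2.4000, -3.3000, 1.7000)
τ = (0.1500, 0.2000, 0.1700)

Δω = ω₁−ω₀ = (0.07420000, 0.13952000, 0.11653333)
precession coupling = (0.0016, 0.0256, -0.0048)
I·α + gyro = (0.1500, 0.2000, 0.1700)
Δv = v₁−v₀ = (0.38400000, -0.52800000, 0.27200000)
applied force F = (2.4000, -3.3000, 1.7000)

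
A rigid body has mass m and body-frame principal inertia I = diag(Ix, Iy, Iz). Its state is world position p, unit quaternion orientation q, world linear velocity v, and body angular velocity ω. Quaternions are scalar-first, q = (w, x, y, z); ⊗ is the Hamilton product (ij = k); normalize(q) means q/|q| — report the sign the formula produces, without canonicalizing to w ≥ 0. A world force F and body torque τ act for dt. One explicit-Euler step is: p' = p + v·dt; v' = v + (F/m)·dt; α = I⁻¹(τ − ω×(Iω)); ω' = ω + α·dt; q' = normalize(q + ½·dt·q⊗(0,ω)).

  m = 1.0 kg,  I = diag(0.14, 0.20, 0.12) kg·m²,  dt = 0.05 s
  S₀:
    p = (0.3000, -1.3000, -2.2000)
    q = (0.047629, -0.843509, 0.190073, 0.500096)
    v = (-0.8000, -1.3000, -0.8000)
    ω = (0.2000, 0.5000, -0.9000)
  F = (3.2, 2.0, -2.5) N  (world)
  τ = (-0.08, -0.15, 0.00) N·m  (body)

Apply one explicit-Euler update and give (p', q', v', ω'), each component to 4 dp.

p' = (0.2600, -1.3650, -2.2400)
q' = (0.0607, -0.8535, 0.1741, 0.4874)
v' = (-0.6400, -1.2000, -0.9250)
ω' = (0.1586, 0.4634, -0.9025)

(τ − ω×Iω)/I = (-0.8286, -0.7320, -0.0500)
ω + α·dt = (0.1586, 0.4634, -0.9025)
Hamilton product q⊗(0,ω) = (0.5237517, -0.4115879, -0.6353244, -0.5026352)
q' = normalize(q + ½dt·q⊗(0,ω)) = (0.0607, -0.8535, 0.1741, 0.4874)
linear accel F/m = (3.2000, 2.0000, -2.5000)
p + v·dt = (0.2600, -1.3650, -2.2400)
v' = v + a·dt = (-0.6400, -1.2000, -0.9250)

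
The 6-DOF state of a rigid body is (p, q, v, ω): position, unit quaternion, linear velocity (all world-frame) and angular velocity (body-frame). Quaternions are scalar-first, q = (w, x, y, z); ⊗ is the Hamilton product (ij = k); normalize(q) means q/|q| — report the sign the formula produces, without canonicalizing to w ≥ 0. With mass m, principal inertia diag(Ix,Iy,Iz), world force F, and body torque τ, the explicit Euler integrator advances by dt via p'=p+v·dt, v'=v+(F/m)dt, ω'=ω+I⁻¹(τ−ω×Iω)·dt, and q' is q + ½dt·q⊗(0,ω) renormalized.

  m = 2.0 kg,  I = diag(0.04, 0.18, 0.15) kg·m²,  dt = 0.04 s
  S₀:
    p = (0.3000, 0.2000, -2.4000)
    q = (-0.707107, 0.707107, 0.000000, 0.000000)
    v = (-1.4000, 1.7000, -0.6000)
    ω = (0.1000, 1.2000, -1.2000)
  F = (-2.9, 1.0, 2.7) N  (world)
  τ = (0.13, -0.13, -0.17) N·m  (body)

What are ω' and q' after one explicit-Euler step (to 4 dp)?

angular accel α = (2.1700, -0.7956, -1.2453)
ω + α·dt = (0.1868, 1.1682, -1.2498)
2q̇ = q⊗(0,ω) = (-0.0707107, -0.0707107, 0.0000000, 1.6970568)
updated quaternion q' = (-0.7081, 0.7053, 0.0000, 0.0339)

ω' = (0.1868, 1.1682, -1.2498)
q' = (-0.7081, 0.7053, 0.0000, 0.0339)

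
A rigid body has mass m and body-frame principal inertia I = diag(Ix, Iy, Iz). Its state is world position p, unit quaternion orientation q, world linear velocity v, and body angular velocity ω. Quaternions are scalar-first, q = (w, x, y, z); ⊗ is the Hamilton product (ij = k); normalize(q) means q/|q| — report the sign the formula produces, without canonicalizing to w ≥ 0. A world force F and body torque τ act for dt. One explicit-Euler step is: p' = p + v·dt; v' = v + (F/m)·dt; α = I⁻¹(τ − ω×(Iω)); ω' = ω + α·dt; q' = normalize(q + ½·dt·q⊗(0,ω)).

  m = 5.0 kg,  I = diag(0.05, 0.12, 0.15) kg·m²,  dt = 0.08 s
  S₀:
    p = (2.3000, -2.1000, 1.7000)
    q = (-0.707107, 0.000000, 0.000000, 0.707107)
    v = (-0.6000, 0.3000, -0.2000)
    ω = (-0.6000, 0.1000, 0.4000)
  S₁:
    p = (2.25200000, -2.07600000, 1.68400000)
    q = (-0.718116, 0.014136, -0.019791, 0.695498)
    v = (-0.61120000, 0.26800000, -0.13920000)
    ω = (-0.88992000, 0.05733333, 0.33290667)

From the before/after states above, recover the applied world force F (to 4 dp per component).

F = (-0.7000, -2.0000, 3.8000)

v₁ − v₀ = (-0.01120000, -0.03200000, 0.06080000)
F = m·Δv/dt = (-0.7000, -2.0000, 3.8000)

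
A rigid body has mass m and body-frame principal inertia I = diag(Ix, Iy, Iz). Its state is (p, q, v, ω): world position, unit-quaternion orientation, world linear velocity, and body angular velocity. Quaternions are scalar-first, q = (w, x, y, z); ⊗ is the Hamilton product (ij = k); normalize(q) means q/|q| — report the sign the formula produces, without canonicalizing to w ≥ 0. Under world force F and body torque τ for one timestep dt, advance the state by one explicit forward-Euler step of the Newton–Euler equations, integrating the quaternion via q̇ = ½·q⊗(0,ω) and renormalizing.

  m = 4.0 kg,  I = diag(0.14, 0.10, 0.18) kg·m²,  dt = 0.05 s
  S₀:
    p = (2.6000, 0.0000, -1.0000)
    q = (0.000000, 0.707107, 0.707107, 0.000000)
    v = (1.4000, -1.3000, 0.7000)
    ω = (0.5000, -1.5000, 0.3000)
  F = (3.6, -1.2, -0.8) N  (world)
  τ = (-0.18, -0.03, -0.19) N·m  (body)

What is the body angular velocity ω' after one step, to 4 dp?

α = I⁻¹(τ − ω×Iω) = (-1.0286, -0.2400, -1.2222)
ω' = ω + α·dt = (0.4486, -1.5120, 0.2389)

ω' = (0.4486, -1.5120, 0.2389)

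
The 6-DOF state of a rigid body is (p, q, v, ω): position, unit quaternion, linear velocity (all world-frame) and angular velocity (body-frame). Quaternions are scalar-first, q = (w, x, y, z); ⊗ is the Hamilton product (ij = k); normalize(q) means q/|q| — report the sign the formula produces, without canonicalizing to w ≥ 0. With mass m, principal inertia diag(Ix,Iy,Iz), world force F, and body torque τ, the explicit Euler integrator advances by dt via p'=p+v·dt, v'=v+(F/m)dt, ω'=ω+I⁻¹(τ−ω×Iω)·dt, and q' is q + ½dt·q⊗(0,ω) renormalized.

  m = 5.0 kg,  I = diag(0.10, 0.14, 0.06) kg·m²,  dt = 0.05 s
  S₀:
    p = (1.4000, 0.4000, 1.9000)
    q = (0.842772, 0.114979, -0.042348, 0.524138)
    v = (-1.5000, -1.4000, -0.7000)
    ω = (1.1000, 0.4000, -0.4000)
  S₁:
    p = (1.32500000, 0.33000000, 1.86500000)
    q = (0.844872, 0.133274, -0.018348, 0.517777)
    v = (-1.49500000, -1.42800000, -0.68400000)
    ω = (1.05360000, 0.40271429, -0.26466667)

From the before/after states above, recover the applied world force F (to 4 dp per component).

F = (0.5000, -2.8000, 1.6000)

velocity change Δv = (0.00500000, -0.02800000, 0.01600000)
m·(v₁−v₀)/dt = (0.5000, -2.8000, 1.6000)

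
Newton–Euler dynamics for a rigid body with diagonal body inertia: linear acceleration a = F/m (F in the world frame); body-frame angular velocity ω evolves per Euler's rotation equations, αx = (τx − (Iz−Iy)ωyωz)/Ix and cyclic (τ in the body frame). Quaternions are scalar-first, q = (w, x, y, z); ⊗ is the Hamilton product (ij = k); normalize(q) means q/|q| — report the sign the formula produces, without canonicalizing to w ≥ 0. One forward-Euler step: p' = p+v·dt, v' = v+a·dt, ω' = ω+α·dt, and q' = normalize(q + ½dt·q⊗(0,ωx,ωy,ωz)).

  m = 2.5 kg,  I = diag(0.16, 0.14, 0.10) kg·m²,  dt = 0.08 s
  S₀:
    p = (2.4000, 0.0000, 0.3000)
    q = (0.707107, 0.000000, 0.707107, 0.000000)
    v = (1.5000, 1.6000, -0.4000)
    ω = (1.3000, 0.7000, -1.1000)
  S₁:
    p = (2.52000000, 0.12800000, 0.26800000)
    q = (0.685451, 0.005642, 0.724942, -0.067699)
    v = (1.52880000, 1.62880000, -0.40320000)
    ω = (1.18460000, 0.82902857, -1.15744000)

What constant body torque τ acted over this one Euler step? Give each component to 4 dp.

τ = (-0.2000, 0.1400, -0.0900)

ω₁ − ω₀ = (-0.11540000, 0.12902857, -0.05744000)
gyro term ω₀×Iω₀ = (0.0308, -0.0858, -0.0182)
applied torque τ = (-0.2000, 0.1400, -0.0900)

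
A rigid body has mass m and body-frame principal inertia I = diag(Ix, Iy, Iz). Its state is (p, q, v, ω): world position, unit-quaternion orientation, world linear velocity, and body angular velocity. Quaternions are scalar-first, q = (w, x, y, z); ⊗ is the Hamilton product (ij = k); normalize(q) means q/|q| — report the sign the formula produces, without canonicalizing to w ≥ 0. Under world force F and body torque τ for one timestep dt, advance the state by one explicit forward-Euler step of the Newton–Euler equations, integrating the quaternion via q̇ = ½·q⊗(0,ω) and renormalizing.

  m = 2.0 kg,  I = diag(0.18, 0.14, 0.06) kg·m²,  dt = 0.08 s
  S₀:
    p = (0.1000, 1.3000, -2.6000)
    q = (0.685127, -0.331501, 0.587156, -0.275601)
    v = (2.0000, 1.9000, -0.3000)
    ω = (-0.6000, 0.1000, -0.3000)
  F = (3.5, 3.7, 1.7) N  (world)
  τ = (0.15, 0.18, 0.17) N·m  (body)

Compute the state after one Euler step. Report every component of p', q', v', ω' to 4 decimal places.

p' = (0.2600, 1.4520, -2.6240)
q' = (0.6713, -0.3538, 0.5923, -0.2710)
v' = (2.1400, 2.0480, -0.2320)
ω' = (-0.5344, 0.1905, -0.0765)

a = (1.7500, 1.8500, 0.8500)
p' = p + v·dt = (0.2600, 1.4520, -2.6240)
new velocity v' = (2.1400, 2.0480, -0.2320)
(τ − ω×Iω)/I = (0.8200, 1.1314, 2.7933)
new body rate ω' = (-0.5344, 0.1905, -0.0765)
2q̇ = q⊗(0,ω) = (-0.3402965, -0.5596629, 0.1344230, 0.1136054)
q + ½dt·q⊗(0,ω), renormalized = (0.6713, -0.3538, 0.5923, -0.2710)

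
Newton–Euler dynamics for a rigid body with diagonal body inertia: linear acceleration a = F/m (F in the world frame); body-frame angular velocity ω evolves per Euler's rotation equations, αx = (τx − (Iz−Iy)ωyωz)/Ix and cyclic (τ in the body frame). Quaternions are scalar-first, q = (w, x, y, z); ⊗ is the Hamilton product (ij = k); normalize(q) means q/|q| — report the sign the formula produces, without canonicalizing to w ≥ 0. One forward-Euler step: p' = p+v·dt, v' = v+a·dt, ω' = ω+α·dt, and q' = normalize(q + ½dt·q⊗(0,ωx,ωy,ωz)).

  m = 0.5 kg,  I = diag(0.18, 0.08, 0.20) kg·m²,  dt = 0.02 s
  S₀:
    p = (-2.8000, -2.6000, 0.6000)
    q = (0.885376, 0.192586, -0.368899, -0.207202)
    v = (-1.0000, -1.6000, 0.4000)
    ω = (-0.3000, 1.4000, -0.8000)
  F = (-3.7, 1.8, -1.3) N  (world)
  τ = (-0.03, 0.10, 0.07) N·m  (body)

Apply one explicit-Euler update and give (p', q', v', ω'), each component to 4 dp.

linear accel F/m = (-7.4000, 3.6000, -2.6000)
new position p' = (-2.8200, -2.6320, 0.6080)
v + (F/m)dt = (-1.1480, -1.5280, 0.3480)
angular accel α = (0.5800, 1.3100, 0.1400)
ω' = ω + α·dt = (-0.2884, 1.4262, -0.7972)
Hamilton product q⊗(0,ω) = (0.4084728, 0.3195892, 1.4557558, -0.5493501)
q + ½dt·q⊗(0,ω), renormalized = (0.8893, 0.1958, -0.3543, -0.2127)

p' = (-2.8200, -2.6320, 0.6080)
q' = (0.8893, 0.1958, -0.3543, -0.2127)
v' = (-1.1480, -1.5280, 0.3480)
ω' = (-0.2884, 1.4262, -0.7972)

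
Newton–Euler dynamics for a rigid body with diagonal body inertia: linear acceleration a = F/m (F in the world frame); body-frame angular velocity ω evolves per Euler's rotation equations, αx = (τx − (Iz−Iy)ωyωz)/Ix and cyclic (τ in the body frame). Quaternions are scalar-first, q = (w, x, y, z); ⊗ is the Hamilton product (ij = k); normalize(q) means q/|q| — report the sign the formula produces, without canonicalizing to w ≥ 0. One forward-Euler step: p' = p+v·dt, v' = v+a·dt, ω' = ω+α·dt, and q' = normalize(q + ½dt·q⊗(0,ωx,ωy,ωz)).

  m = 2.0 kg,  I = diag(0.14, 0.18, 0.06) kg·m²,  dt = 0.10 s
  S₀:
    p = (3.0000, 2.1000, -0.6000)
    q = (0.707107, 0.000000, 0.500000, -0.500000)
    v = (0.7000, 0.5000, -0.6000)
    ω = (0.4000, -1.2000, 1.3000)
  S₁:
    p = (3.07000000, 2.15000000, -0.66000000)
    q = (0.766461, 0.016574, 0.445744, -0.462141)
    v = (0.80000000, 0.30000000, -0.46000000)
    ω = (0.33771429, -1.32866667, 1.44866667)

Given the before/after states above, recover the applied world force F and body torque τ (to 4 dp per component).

Δv = v₁−v₀ = (0.10000000, -0.20000000, 0.14000000)
F = m·Δv/dt = (2.0000, -4.0000, 2.8000)
Δω = ω₁−ω₀ = (-0.06228571, -0.12866667, 0.14866667)
applied torque τ = (0.1000, -0.1900, 0.0700)

F = (2.0000, -4.0000, 2.8000)
τ = (0.1000, -0.1900, 0.0700)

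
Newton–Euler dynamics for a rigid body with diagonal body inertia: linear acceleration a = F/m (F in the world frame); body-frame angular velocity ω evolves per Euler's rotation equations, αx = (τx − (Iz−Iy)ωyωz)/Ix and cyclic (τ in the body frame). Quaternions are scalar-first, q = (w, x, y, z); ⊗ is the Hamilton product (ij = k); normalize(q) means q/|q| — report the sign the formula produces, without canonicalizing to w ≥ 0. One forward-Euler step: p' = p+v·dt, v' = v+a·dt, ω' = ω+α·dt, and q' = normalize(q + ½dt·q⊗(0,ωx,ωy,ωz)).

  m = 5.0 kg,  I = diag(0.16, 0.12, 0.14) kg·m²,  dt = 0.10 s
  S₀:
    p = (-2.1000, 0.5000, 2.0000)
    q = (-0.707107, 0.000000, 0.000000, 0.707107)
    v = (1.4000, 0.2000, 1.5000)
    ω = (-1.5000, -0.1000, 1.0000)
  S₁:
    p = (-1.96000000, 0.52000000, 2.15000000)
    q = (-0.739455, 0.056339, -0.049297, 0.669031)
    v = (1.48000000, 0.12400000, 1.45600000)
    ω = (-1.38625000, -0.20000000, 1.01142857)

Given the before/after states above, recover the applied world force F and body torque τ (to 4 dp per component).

velocity change Δv = (0.08000000, -0.07600000, -0.04400000)
applied force F = (4.0000, -3.8000, -2.2000)
ω₁ − ω₀ = (0.11375000, -0.10000000, 0.01142857)
ω₀×(Iω₀) = (-0.0020, -0.0300, -0.0060)
τ = I·(Δω/dt) + ω₀×(Iω₀) = (0.1800, -0.1500, 0.0100)

F = (4.0000, -3.8000, -2.2000)
τ = (0.1800, -0.1500, 0.0100)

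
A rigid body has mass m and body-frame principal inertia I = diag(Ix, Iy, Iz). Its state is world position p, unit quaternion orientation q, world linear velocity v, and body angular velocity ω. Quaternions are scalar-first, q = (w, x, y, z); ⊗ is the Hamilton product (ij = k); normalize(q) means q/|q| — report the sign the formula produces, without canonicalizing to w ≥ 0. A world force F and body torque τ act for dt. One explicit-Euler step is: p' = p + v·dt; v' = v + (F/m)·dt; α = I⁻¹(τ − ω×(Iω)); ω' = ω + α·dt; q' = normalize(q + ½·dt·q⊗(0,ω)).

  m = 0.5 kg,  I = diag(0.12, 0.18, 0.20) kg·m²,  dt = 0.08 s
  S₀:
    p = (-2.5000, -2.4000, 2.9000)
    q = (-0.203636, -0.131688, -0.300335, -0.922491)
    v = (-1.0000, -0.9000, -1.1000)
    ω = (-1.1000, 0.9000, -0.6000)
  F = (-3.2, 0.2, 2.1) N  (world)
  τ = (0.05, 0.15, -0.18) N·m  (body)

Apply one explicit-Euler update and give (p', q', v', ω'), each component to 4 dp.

p' = (-2.5800, -2.4720, 2.8120)
q' = (-0.2203, -0.0822, -0.2697, -0.9338)
v' = (-1.5120, -0.8680, -0.7640)
ω' = (-1.0595, 0.9901, -0.6482)

ω×(Iω) gyroscopic = (-0.0108, -0.0528, -0.0594)
angular accel α = (0.5067, 1.1267, -0.6030)
new body rate ω' = (-1.0595, 0.9901, -0.6482)
2q̇ = q⊗(0,ω) = (-0.4280499, 1.2344425, 0.7524549, -0.3267061)
q' = normalize(q + ½dt·q⊗(0,ω)) = (-0.2203, -0.0822, -0.2697, -0.9338)
linear accel F/m = (-6.4000, 0.4000, 4.2000)
p + v·dt = (-2.5800, -2.4720, 2.8120)
v + (F/m)dt = (-1.5120, -0.8680, -0.7640)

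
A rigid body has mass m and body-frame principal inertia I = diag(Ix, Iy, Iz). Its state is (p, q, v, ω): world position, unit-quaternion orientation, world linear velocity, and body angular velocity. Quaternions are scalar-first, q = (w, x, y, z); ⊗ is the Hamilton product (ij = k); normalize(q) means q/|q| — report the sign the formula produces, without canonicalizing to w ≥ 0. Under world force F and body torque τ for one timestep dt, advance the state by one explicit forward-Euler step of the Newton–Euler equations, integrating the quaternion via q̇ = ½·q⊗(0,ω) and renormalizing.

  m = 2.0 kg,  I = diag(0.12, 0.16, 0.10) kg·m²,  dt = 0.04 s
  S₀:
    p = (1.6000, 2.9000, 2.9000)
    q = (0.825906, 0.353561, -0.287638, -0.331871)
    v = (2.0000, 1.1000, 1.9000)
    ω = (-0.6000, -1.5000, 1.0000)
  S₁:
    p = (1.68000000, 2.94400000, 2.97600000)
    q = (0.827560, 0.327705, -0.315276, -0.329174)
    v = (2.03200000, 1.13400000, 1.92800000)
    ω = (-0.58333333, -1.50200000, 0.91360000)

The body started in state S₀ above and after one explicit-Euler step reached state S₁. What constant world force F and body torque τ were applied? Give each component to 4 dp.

F = (1.6000, 1.7000, 1.4000)
τ = (0.1400, -0.0200, -0.1800)

Δω = ω₁−ω₀ = (0.01666667, -0.00200000, -0.08640000)
precession coupling = (0.0900, -0.0120, 0.0360)
I·α + gyro = (0.1400, -0.0200, -0.1800)
Δv = v₁−v₀ = (0.03200000, 0.03400000, 0.02800000)
F = m·Δv/dt = (1.6000, 1.7000, 1.4000)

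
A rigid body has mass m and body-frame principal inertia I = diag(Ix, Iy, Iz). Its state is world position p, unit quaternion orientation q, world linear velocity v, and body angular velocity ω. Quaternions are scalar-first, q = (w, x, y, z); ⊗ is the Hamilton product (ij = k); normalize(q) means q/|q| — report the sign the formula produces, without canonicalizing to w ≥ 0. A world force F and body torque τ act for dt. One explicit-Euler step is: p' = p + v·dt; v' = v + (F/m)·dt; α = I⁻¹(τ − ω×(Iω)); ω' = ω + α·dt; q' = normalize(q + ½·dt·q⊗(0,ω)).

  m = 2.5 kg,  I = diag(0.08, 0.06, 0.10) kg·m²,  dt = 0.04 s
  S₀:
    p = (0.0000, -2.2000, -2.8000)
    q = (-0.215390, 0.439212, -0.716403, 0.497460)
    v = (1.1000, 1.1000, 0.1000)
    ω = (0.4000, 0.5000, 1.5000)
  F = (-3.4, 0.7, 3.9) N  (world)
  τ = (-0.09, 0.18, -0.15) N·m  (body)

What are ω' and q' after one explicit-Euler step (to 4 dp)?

ω' = (0.3400, 0.6280, 1.4416)
q' = (-0.2265, 0.4108, -0.7274, 0.5009)

α = I⁻¹(τ − ω×Iω) = (-1.5000, 3.2000, -1.4600)
ω' = ω + α·dt = (0.3400, 0.6280, 1.4416)
Hamilton product q⊗(0,ω) = (-0.5636733, -1.4094905, -0.5675290, 0.1830822)
q' = normalize(q + ½dt·q⊗(0,ω)) = (-0.2265, 0.4108, -0.7274, 0.5009)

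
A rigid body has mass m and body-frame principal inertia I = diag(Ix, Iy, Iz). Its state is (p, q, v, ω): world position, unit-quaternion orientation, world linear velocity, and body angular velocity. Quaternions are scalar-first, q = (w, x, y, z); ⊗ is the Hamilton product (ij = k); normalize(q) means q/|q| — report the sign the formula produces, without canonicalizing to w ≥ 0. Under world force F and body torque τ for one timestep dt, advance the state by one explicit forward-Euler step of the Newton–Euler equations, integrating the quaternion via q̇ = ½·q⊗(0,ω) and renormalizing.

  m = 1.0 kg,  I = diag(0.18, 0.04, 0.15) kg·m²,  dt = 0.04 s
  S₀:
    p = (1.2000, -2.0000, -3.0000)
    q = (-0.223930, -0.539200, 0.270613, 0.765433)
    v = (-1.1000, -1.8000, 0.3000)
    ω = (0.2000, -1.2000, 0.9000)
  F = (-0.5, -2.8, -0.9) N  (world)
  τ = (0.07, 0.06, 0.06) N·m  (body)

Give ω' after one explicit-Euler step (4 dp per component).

precession coupling ω×(Iω) = (-0.1188, 0.0054, 0.0336)
(τ − ω×Iω)/I = (1.0489, 1.3650, 0.1760)
new body rate ω' = (0.2420, -1.1454, 0.9070)

ω' = (0.2420, -1.1454, 0.9070)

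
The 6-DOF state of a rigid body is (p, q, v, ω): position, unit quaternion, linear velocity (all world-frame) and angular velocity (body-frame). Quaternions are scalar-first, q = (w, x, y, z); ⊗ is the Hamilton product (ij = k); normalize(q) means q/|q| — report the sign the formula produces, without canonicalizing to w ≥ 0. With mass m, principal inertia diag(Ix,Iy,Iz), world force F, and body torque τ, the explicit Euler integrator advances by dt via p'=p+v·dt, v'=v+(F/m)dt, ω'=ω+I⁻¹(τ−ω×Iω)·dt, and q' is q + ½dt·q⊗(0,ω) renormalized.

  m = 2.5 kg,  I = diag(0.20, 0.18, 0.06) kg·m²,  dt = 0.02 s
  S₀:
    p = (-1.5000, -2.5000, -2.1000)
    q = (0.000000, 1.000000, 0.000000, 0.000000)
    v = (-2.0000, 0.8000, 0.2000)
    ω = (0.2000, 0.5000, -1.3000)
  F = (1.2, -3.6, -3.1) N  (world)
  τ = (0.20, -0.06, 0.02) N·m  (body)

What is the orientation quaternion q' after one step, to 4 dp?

q' = (-0.0020, 0.9999, 0.0130, 0.0050)

Hamilton product q⊗(0,ω) = (-0.2000000, 0.0000000, 1.3000000, 0.5000000)
updated quaternion q' = (-0.0020, 0.9999, 0.0130, 0.0050)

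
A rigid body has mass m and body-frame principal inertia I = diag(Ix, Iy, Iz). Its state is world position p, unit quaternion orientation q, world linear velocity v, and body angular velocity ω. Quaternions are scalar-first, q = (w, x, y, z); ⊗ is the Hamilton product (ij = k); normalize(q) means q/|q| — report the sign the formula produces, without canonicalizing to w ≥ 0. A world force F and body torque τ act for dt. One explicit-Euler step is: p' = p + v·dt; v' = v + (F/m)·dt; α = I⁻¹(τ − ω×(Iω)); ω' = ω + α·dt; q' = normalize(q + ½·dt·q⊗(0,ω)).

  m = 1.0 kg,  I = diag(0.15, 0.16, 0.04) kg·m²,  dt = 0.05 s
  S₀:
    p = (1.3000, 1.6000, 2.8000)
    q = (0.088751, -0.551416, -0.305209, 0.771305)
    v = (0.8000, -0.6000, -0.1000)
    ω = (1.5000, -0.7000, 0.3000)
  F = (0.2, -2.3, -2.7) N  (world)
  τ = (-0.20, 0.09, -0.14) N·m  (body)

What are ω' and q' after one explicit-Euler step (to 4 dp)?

ω' = (1.4249, -0.6873, 0.1381)
q' = (0.0982, -0.5364, -0.2735, 0.7924)

(τ − ω×Iω)/I = (-1.5013, 0.2531, -3.2375)
new body rate ω' = (1.4249, -0.6873, 0.1381)
q⊗(0,ω) = (0.3820862, 0.5814773, 1.2602566, 0.8704300)
q' = normalize(q + ½dt·q⊗(0,ω)) = (0.0982, -0.5364, -0.2735, 0.7924)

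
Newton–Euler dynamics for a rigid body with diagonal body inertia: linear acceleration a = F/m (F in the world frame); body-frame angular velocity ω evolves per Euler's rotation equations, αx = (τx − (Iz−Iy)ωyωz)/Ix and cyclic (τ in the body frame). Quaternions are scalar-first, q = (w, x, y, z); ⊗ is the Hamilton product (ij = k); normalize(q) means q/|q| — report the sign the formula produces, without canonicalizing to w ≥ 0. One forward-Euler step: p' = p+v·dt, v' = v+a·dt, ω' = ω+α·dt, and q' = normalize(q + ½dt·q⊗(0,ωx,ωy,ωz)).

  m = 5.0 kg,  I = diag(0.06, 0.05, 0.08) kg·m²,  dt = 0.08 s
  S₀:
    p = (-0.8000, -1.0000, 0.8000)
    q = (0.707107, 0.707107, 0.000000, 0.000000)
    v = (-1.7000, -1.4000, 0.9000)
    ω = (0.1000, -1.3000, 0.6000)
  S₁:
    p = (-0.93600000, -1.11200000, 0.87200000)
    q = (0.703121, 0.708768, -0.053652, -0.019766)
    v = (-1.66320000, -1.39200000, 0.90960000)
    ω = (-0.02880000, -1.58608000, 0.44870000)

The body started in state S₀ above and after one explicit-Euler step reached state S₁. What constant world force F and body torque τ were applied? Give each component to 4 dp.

v₁ − v₀ = (0.03680000, 0.00800000, 0.00960000)
F = m·Δv/dt = (2.3000, 0.5000, 0.6000)
rate change Δω = (-0.12880000, -0.28608000, -0.15130000)
applied torque τ = (-0.1200, -0.1800, -0.1500)

F = (2.3000, 0.5000, 0.6000)
τ = (-0.1200, -0.1800, -0.1500)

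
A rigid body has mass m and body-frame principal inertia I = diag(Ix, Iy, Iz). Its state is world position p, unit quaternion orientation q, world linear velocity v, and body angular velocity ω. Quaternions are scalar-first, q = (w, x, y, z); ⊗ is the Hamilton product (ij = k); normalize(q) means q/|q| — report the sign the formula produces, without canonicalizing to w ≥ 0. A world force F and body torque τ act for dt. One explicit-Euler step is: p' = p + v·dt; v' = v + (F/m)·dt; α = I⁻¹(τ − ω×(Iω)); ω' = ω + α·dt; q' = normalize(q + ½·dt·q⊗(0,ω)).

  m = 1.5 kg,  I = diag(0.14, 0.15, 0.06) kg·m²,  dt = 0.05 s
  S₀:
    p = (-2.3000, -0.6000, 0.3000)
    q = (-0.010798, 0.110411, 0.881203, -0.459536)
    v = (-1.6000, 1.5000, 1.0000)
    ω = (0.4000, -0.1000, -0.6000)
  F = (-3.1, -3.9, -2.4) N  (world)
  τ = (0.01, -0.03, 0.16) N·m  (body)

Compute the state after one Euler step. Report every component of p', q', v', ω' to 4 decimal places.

p' = (-2.3800, -0.5250, 0.3500)
q' = (-0.0166, 0.0959, 0.8781, -0.4684)
v' = (-1.7033, 1.3700, 0.9200)
ω' = (0.4055, -0.1036, -0.4663)

precession coupling ω×(Iω) = (-0.0054, -0.0192, -0.0004)
angular accel α = (0.1100, -0.0720, 2.6733)
ω' = ω + α·dt = (0.4055, -0.1036, -0.4663)
2q̇ = q⊗(0,ω) = (-0.2317657, -0.5789946, -0.1164880, -0.3570435)
q + ½dt·q⊗(0,ω), renormalized = (-0.0166, 0.0959, 0.8781, -0.4684)
p' = p + v·dt = (-2.3800, -0.5250, 0.3500)
v + (F/m)dt = (-1.7033, 1.3700, 0.9200)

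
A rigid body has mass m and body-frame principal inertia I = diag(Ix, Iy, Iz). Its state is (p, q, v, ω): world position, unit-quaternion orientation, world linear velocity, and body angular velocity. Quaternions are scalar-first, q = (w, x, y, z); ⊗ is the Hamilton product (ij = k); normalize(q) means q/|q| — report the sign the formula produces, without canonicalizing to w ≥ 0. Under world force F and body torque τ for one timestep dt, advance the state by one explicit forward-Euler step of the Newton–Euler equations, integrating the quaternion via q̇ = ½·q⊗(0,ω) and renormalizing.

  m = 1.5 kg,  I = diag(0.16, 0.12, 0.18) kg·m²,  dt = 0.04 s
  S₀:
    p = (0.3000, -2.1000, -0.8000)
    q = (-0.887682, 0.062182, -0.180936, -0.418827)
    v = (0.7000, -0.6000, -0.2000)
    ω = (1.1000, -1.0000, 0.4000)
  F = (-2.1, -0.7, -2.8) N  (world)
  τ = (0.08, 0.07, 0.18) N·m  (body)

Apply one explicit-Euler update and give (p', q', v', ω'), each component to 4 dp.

p' = (0.3280, -2.1240, -0.8080)
q' = (-0.8889, 0.0328, -0.1728, -0.4230)
v' = (0.6440, -0.6187, -0.2747)
ω' = (1.1260, -0.9737, 0.4302)

precession coupling ω×(Iω) = (-0.0240, -0.0088, 0.0440)
angular accel α = (0.6500, 0.6567, 0.7556)
ω' = ω + α·dt = (1.1260, -0.9737, 0.4302)
q⊗(0,ω) = (-0.0818054, -1.4676516, 0.4020995, -0.2182252)
q' = normalize(q + ½dt·q⊗(0,ω)) = (-0.8889, 0.0328, -0.1728, -0.4230)
a = (-1.4000, -0.4667, -1.8667)
new position p' = (0.3280, -2.1240, -0.8080)
v + (F/m)dt = (0.6440, -0.6187, -0.2747)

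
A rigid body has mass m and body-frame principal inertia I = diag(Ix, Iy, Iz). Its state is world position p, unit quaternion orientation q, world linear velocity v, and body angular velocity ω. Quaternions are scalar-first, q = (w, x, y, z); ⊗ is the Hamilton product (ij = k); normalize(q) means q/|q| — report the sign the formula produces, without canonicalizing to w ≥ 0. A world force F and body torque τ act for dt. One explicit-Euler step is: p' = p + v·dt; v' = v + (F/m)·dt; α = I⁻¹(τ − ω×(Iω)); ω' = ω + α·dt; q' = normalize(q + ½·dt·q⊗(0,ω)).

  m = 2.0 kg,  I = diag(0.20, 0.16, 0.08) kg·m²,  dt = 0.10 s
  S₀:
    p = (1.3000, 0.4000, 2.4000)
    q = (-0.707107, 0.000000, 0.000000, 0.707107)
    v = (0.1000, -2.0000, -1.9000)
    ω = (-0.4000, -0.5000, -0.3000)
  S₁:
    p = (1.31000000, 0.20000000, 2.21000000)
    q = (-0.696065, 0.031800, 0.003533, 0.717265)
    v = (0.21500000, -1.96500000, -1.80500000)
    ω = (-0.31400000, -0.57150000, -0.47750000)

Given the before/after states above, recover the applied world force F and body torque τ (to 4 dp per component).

ω₁ − ω₀ = (0.08600000, -0.07150000, -0.17750000)
gyro term ω₀×Iω₀ = (-0.0120, 0.0144, -0.0080)
I·α + gyro = (0.1600, -0.1000, -0.1500)
velocity change Δv = (0.11500000, 0.03500000, 0.09500000)
applied force F = (2.3000, 0.7000, 1.9000)

F = (2.3000, 0.7000, 1.9000)
τ = (0.1600, -0.1000, -0.1500)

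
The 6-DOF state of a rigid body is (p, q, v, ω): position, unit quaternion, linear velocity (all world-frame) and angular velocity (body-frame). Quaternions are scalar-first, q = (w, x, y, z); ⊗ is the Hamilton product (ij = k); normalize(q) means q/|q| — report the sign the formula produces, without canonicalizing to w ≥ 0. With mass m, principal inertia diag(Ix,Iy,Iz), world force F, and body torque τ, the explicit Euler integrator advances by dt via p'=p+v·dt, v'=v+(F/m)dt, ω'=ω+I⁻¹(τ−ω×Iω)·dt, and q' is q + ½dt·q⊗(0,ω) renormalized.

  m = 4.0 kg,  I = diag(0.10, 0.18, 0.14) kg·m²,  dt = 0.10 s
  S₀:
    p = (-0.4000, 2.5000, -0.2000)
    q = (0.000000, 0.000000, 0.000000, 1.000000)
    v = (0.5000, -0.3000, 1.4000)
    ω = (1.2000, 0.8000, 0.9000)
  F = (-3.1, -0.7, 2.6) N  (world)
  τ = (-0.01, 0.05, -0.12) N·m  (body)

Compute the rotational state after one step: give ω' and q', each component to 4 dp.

ω' = (1.2188, 0.8518, 0.7594)
q' = (-0.0448, -0.0399, 0.0598, 0.9964)

ω×(Iω) gyroscopic = (-0.0288, -0.0432, 0.0768)
angular accel α = (0.1880, 0.5178, -1.4057)
new body rate ω' = (1.2188, 0.8518, 0.7594)
2q̇ = q⊗(0,ω) = (-0.9000000, -0.8000000, 1.2000000, 0.0000000)
q' = normalize(q + ½dt·q⊗(0,ω)) = (-0.0448, -0.0399, 0.0598, 0.9964)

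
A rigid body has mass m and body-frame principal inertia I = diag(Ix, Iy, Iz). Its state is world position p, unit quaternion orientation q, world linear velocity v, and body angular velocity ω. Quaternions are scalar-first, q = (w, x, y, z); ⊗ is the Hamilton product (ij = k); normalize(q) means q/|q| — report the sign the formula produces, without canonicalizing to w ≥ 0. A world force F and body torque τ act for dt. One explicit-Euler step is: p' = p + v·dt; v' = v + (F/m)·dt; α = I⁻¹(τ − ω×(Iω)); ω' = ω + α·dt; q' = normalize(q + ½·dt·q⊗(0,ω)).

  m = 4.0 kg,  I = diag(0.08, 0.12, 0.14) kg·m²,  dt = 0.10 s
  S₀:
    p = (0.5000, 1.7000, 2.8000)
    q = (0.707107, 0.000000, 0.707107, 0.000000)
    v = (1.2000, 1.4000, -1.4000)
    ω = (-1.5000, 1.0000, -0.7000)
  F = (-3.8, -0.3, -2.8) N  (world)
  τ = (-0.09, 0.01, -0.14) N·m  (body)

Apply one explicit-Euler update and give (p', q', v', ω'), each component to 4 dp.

α = I⁻¹(τ − ω×Iω) = (-0.9500, 0.6083, -0.5714)
ω + α·dt = (-1.5950, 1.0608, -0.7571)
q⊗(0,ω) = (-0.7071070, -1.5556354, 0.7071070, 0.5656856)
q' = normalize(q + ½dt·q⊗(0,ω)) = (0.6686, -0.0774, 0.7390, 0.0282)
a = (-0.9500, -0.0750, -0.7000)
p' = p + v·dt = (0.6200, 1.8400, 2.6600)
v + (F/m)dt = (1.1050, 1.3925, -1.4700)

p' = (0.6200, 1.8400, 2.6600)
q' = (0.6686, -0.0774, 0.7390, 0.0282)
v' = (1.1050, 1.3925, -1.4700)
ω' = (-1.5950, 1.0608, -0.7571)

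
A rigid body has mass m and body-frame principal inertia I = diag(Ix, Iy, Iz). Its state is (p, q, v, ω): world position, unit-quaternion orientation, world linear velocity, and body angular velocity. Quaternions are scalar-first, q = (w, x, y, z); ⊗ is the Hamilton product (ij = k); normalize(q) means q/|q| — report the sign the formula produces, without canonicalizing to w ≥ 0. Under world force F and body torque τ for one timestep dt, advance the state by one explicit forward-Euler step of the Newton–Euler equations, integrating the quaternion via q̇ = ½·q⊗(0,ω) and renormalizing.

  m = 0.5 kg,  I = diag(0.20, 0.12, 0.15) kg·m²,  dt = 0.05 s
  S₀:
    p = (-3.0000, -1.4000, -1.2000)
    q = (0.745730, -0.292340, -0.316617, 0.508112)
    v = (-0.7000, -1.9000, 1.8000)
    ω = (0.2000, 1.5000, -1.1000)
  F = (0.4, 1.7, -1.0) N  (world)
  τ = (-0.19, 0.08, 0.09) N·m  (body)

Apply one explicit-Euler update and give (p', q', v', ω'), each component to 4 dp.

p' = (-3.0350, -1.4950, -1.1100)
q' = (0.7722, -0.2986, -0.2938, 0.4777)
v' = (-0.6600, -1.7300, 1.7000)
ω' = (0.1649, 1.5379, -1.0620)

α = I⁻¹(τ − ω×Iω) = (-0.7025, 0.7583, 0.7600)
new body rate ω' = (0.1649, 1.5379, -1.0620)
Hamilton product q⊗(0,ω) = (1.0923167, -0.2647433, 0.8986434, -1.1954896)
q + ½dt·q⊗(0,ω), renormalized = (0.7722, -0.2986, -0.2938, 0.4777)
a = (0.8000, 3.4000, -2.0000)
p' = p + v·dt = (-3.0350, -1.4950, -1.1100)
v + (F/m)dt = (-0.6600, -1.7300, 1.7000)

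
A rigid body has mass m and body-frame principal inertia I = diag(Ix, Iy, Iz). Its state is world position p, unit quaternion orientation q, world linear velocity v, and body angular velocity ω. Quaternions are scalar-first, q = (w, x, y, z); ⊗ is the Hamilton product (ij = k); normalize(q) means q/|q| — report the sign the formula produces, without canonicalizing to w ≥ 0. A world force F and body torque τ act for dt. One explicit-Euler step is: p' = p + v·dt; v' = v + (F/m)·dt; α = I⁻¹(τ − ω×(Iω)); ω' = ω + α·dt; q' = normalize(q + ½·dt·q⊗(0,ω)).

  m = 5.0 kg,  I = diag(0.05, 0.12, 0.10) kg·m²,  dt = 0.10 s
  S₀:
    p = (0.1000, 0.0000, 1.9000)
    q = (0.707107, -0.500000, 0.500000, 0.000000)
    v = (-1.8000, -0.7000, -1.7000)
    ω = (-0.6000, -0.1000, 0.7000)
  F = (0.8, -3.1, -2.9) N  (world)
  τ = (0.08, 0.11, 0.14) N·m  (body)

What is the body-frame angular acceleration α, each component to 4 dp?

α = (1.5720, 0.7417, 1.3580)

precession coupling ω×(Iω) = (0.0014, 0.0210, 0.0042)
(τ − ω×Iω)/I = (1.5720, 0.7417, 1.3580)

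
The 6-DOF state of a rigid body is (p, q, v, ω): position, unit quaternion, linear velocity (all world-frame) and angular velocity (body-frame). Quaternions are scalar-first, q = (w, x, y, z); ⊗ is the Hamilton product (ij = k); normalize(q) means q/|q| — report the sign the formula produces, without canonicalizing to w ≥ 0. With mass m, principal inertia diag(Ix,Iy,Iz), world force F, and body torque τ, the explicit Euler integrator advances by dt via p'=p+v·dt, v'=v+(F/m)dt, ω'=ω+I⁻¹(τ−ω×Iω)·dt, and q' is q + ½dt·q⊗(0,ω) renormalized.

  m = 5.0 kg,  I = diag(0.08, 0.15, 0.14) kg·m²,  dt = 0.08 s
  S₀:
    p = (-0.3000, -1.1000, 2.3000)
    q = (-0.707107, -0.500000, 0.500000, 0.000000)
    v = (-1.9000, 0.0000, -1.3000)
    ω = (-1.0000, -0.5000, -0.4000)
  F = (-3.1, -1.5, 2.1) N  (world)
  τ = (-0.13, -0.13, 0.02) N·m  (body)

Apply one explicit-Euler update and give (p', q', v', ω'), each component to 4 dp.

p' = (-0.4520, -1.1000, 2.1960)
q' = (-0.7163, -0.4792, 0.5056, 0.0413)
v' = (-1.9496, -0.0240, -1.2664)
ω' = (-1.1280, -0.5565, -0.4086)

ω×(Iω) gyroscopic = (-0.0020, -0.0240, 0.0350)
α = I⁻¹(τ − ω×Iω) = (-1.6000, -0.7067, -0.1071)
ω + α·dt = (-1.1280, -0.5565, -0.4086)
q⊗(0,ω) = (-0.2500000, 0.5071070, 0.1535535, 1.0328428)
updated quaternion q' = (-0.7163, -0.4792, 0.5056, 0.0413)
new position p' = (-0.4520, -1.1000, 2.1960)
v + (F/m)dt = (-1.9496, -0.0240, -1.2664)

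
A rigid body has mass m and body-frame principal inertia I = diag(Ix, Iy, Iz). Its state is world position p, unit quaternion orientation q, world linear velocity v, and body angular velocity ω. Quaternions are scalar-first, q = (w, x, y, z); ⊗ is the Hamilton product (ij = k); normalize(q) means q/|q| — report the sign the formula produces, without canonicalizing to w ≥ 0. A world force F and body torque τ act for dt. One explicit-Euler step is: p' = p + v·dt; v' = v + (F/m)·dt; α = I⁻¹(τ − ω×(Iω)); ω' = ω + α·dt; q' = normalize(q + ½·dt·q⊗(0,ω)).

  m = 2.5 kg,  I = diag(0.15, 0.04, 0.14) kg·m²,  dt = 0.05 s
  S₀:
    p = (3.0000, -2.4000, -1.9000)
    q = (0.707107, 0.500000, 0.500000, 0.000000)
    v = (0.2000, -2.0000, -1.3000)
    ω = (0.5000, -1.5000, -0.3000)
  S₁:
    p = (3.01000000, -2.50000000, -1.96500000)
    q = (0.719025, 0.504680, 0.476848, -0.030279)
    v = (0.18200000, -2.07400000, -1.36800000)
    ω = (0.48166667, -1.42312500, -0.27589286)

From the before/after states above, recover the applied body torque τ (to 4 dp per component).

Δω = ω₁−ω₀ = (-0.01833333, 0.07687500, 0.02410714)
applied torque τ = (-0.0100, 0.0600, 0.1500)

τ = (-0.0100, 0.0600, 0.1500)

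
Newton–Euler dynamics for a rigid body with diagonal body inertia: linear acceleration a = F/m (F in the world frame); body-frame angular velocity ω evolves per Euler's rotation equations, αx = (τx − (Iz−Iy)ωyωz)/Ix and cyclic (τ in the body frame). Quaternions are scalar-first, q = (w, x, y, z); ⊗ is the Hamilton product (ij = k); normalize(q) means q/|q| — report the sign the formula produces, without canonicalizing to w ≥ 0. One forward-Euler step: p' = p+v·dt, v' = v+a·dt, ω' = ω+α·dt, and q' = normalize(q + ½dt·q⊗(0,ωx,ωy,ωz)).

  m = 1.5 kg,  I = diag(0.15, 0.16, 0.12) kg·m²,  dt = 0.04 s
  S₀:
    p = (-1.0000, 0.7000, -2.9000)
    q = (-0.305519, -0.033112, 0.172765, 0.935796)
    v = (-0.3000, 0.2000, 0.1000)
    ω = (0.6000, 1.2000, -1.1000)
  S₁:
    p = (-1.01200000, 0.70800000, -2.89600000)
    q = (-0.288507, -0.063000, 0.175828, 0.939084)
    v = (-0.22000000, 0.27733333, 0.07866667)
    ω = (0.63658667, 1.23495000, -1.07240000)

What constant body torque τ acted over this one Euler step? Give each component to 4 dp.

Δω = ω₁−ω₀ = (0.03658667, 0.03495000, 0.02760000)
gyro term ω₀×Iω₀ = (0.0528, -0.0198, 0.0072)
applied torque τ = (0.1900, 0.1200, 0.0900)

τ = (0.1900, 0.1200, 0.0900)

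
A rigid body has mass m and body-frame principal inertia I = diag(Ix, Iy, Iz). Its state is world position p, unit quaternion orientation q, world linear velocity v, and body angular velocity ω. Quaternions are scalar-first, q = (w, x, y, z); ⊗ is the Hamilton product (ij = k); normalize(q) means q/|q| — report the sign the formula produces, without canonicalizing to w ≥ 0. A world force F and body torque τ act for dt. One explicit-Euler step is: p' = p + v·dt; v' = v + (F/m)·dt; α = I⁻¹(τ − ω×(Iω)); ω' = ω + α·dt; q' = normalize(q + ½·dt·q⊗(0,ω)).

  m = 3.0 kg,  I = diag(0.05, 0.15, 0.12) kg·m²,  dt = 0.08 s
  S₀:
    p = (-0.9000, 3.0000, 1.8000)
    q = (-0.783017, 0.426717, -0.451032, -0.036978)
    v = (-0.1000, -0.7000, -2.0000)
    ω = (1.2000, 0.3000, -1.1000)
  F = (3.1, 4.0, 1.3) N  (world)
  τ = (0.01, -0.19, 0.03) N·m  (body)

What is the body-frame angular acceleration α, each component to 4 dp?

α = (0.0020, -1.8827, -0.0500)

precession coupling ω×(Iω) = (0.0099, 0.0924, 0.0360)
α = I⁻¹(τ − ω×Iω) = (0.0020, -1.8827, -0.0500)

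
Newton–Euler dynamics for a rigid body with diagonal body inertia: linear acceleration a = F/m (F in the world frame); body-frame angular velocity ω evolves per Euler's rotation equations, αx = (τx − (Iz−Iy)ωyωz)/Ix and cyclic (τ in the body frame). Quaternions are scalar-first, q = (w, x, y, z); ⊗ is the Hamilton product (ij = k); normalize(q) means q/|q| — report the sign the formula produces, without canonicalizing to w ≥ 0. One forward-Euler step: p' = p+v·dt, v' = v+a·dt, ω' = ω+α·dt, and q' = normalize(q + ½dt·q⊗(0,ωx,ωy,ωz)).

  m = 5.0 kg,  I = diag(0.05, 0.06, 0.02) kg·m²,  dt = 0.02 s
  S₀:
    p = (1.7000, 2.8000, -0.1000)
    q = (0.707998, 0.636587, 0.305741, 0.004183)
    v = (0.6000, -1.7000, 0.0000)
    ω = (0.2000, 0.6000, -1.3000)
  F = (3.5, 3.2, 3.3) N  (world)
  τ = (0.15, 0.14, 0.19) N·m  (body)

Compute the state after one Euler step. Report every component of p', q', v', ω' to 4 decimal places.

gyro term ω×Iω = (0.0312, -0.0078, 0.0012)
α = I⁻¹(τ − ω×Iω) = (2.3760, 2.4633, 9.4400)
new body rate ω' = (0.2475, 0.6493, -1.1112)
q⊗(0,ω) = (-0.3053241, -0.2583735, 1.2531985, -0.5995934)
q + ½dt·q⊗(0,ω), renormalized = (0.7049, 0.6339, 0.3182, -0.0018)
p + v·dt = (1.7120, 2.7660, -0.1000)
v' = v + a·dt = (0.6140, -1.6872, 0.0132)

p' = (1.7120, 2.7660, -0.1000)
q' = (0.7049, 0.6339, 0.3182, -0.0018)
v' = (0.6140, -1.6872, 0.0132)
ω' = (0.2475, 0.6493, -1.1112)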